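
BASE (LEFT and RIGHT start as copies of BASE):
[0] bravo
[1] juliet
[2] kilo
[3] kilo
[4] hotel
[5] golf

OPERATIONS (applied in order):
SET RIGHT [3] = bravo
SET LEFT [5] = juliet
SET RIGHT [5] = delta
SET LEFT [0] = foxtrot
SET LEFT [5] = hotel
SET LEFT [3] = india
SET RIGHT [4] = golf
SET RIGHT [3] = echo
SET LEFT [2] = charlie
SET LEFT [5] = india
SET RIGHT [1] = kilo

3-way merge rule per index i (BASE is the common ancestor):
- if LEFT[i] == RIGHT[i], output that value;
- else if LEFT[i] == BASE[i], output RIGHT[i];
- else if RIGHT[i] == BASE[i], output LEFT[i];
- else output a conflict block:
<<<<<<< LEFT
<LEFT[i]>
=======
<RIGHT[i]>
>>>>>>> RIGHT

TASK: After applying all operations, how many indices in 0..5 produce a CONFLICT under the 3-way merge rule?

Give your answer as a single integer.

Answer: 2

Derivation:
Final LEFT:  [foxtrot, juliet, charlie, india, hotel, india]
Final RIGHT: [bravo, kilo, kilo, echo, golf, delta]
i=0: L=foxtrot, R=bravo=BASE -> take LEFT -> foxtrot
i=1: L=juliet=BASE, R=kilo -> take RIGHT -> kilo
i=2: L=charlie, R=kilo=BASE -> take LEFT -> charlie
i=3: BASE=kilo L=india R=echo all differ -> CONFLICT
i=4: L=hotel=BASE, R=golf -> take RIGHT -> golf
i=5: BASE=golf L=india R=delta all differ -> CONFLICT
Conflict count: 2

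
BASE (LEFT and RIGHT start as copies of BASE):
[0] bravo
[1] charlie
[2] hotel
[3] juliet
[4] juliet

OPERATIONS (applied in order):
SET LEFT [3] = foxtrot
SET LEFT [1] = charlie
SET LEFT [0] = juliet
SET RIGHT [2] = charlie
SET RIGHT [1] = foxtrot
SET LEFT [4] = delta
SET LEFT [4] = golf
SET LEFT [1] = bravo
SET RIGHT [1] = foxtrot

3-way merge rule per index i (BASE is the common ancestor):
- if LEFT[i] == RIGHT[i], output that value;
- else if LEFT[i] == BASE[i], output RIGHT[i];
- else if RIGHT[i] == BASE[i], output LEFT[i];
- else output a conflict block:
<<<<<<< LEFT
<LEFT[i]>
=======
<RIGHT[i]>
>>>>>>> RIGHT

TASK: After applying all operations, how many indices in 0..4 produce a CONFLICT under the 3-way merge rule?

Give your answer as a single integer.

Answer: 1

Derivation:
Final LEFT:  [juliet, bravo, hotel, foxtrot, golf]
Final RIGHT: [bravo, foxtrot, charlie, juliet, juliet]
i=0: L=juliet, R=bravo=BASE -> take LEFT -> juliet
i=1: BASE=charlie L=bravo R=foxtrot all differ -> CONFLICT
i=2: L=hotel=BASE, R=charlie -> take RIGHT -> charlie
i=3: L=foxtrot, R=juliet=BASE -> take LEFT -> foxtrot
i=4: L=golf, R=juliet=BASE -> take LEFT -> golf
Conflict count: 1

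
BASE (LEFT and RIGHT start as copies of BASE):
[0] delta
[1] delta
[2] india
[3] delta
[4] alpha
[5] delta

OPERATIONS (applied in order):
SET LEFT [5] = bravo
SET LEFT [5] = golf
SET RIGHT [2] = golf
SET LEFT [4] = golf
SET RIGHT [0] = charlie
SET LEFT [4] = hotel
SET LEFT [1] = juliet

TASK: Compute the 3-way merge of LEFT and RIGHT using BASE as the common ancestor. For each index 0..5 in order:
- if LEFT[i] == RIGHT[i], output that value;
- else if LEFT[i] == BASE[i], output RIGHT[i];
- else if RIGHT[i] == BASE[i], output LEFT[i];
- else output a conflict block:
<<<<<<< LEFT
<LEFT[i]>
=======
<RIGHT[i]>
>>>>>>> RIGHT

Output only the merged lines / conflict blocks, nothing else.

Final LEFT:  [delta, juliet, india, delta, hotel, golf]
Final RIGHT: [charlie, delta, golf, delta, alpha, delta]
i=0: L=delta=BASE, R=charlie -> take RIGHT -> charlie
i=1: L=juliet, R=delta=BASE -> take LEFT -> juliet
i=2: L=india=BASE, R=golf -> take RIGHT -> golf
i=3: L=delta R=delta -> agree -> delta
i=4: L=hotel, R=alpha=BASE -> take LEFT -> hotel
i=5: L=golf, R=delta=BASE -> take LEFT -> golf

Answer: charlie
juliet
golf
delta
hotel
golf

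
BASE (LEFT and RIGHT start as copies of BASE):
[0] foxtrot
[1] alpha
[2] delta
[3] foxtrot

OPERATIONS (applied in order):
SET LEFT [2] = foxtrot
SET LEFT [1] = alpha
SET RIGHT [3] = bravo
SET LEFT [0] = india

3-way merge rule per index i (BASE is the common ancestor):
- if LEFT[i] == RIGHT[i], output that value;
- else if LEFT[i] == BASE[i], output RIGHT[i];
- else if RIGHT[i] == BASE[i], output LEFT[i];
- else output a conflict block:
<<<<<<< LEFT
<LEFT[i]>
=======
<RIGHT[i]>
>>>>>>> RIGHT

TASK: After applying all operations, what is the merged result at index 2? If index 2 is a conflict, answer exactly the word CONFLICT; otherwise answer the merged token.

Answer: foxtrot

Derivation:
Final LEFT:  [india, alpha, foxtrot, foxtrot]
Final RIGHT: [foxtrot, alpha, delta, bravo]
i=0: L=india, R=foxtrot=BASE -> take LEFT -> india
i=1: L=alpha R=alpha -> agree -> alpha
i=2: L=foxtrot, R=delta=BASE -> take LEFT -> foxtrot
i=3: L=foxtrot=BASE, R=bravo -> take RIGHT -> bravo
Index 2 -> foxtrot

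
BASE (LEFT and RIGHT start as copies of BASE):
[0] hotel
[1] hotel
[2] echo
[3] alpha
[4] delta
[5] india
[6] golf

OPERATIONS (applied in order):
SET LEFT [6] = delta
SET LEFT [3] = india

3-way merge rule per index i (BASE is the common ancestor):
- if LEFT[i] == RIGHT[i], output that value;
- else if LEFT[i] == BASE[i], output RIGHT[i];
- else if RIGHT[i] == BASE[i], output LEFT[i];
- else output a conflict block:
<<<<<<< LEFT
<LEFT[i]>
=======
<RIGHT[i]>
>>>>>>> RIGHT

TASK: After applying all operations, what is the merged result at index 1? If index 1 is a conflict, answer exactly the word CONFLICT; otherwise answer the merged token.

Final LEFT:  [hotel, hotel, echo, india, delta, india, delta]
Final RIGHT: [hotel, hotel, echo, alpha, delta, india, golf]
i=0: L=hotel R=hotel -> agree -> hotel
i=1: L=hotel R=hotel -> agree -> hotel
i=2: L=echo R=echo -> agree -> echo
i=3: L=india, R=alpha=BASE -> take LEFT -> india
i=4: L=delta R=delta -> agree -> delta
i=5: L=india R=india -> agree -> india
i=6: L=delta, R=golf=BASE -> take LEFT -> delta
Index 1 -> hotel

Answer: hotel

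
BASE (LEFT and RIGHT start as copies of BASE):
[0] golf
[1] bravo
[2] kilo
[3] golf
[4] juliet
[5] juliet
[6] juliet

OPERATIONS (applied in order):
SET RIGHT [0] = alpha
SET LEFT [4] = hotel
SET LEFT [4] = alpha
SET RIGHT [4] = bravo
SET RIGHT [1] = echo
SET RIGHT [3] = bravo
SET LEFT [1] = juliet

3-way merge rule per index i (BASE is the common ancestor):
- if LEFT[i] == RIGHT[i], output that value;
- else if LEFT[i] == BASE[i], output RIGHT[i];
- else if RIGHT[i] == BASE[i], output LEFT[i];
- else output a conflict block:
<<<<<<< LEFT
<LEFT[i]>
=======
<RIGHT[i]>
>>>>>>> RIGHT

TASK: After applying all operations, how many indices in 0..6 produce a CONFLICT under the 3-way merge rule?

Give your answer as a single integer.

Answer: 2

Derivation:
Final LEFT:  [golf, juliet, kilo, golf, alpha, juliet, juliet]
Final RIGHT: [alpha, echo, kilo, bravo, bravo, juliet, juliet]
i=0: L=golf=BASE, R=alpha -> take RIGHT -> alpha
i=1: BASE=bravo L=juliet R=echo all differ -> CONFLICT
i=2: L=kilo R=kilo -> agree -> kilo
i=3: L=golf=BASE, R=bravo -> take RIGHT -> bravo
i=4: BASE=juliet L=alpha R=bravo all differ -> CONFLICT
i=5: L=juliet R=juliet -> agree -> juliet
i=6: L=juliet R=juliet -> agree -> juliet
Conflict count: 2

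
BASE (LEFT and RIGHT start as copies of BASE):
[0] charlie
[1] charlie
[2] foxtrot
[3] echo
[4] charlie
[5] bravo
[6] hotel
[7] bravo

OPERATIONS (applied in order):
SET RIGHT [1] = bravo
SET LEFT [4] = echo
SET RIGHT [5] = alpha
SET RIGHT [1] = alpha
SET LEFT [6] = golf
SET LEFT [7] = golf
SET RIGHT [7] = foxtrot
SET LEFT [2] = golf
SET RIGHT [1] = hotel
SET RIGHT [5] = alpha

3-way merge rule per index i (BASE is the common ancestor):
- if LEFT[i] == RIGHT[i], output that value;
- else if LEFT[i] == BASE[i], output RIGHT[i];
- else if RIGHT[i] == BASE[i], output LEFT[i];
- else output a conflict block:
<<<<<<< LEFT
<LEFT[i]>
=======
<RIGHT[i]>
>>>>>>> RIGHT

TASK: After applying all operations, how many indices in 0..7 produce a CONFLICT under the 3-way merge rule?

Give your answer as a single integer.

Final LEFT:  [charlie, charlie, golf, echo, echo, bravo, golf, golf]
Final RIGHT: [charlie, hotel, foxtrot, echo, charlie, alpha, hotel, foxtrot]
i=0: L=charlie R=charlie -> agree -> charlie
i=1: L=charlie=BASE, R=hotel -> take RIGHT -> hotel
i=2: L=golf, R=foxtrot=BASE -> take LEFT -> golf
i=3: L=echo R=echo -> agree -> echo
i=4: L=echo, R=charlie=BASE -> take LEFT -> echo
i=5: L=bravo=BASE, R=alpha -> take RIGHT -> alpha
i=6: L=golf, R=hotel=BASE -> take LEFT -> golf
i=7: BASE=bravo L=golf R=foxtrot all differ -> CONFLICT
Conflict count: 1

Answer: 1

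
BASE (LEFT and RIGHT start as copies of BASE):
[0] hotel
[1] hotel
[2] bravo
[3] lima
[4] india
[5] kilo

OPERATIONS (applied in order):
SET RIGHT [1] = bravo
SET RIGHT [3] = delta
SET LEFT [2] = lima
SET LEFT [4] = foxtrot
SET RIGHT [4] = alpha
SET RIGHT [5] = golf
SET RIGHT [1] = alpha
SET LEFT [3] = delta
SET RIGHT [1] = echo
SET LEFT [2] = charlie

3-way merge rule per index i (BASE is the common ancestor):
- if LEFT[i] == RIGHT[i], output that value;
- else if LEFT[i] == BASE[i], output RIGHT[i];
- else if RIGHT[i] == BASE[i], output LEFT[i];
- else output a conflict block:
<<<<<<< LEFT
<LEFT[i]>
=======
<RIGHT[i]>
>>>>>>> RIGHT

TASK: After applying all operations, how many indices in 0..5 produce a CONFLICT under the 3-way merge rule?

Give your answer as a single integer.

Final LEFT:  [hotel, hotel, charlie, delta, foxtrot, kilo]
Final RIGHT: [hotel, echo, bravo, delta, alpha, golf]
i=0: L=hotel R=hotel -> agree -> hotel
i=1: L=hotel=BASE, R=echo -> take RIGHT -> echo
i=2: L=charlie, R=bravo=BASE -> take LEFT -> charlie
i=3: L=delta R=delta -> agree -> delta
i=4: BASE=india L=foxtrot R=alpha all differ -> CONFLICT
i=5: L=kilo=BASE, R=golf -> take RIGHT -> golf
Conflict count: 1

Answer: 1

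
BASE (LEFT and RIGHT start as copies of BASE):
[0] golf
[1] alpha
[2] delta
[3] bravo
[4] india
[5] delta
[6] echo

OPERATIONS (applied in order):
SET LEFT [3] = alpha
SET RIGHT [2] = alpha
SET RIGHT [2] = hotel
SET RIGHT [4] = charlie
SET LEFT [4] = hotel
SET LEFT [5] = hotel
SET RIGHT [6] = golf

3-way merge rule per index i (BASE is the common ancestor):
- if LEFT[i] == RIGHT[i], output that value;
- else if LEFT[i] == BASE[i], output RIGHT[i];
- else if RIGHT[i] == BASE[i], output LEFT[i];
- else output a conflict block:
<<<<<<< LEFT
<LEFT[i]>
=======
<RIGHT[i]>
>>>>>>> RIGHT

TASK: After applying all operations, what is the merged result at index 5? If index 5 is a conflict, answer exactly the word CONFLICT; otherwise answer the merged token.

Final LEFT:  [golf, alpha, delta, alpha, hotel, hotel, echo]
Final RIGHT: [golf, alpha, hotel, bravo, charlie, delta, golf]
i=0: L=golf R=golf -> agree -> golf
i=1: L=alpha R=alpha -> agree -> alpha
i=2: L=delta=BASE, R=hotel -> take RIGHT -> hotel
i=3: L=alpha, R=bravo=BASE -> take LEFT -> alpha
i=4: BASE=india L=hotel R=charlie all differ -> CONFLICT
i=5: L=hotel, R=delta=BASE -> take LEFT -> hotel
i=6: L=echo=BASE, R=golf -> take RIGHT -> golf
Index 5 -> hotel

Answer: hotel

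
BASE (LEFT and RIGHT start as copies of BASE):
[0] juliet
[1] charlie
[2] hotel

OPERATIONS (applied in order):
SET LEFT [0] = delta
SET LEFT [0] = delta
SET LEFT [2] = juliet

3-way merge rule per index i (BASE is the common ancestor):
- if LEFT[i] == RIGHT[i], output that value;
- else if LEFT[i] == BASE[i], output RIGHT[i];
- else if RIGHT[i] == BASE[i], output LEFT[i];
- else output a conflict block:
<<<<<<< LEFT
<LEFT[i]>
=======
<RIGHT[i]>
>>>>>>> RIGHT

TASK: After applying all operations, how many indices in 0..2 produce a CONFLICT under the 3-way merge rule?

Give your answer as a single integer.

Answer: 0

Derivation:
Final LEFT:  [delta, charlie, juliet]
Final RIGHT: [juliet, charlie, hotel]
i=0: L=delta, R=juliet=BASE -> take LEFT -> delta
i=1: L=charlie R=charlie -> agree -> charlie
i=2: L=juliet, R=hotel=BASE -> take LEFT -> juliet
Conflict count: 0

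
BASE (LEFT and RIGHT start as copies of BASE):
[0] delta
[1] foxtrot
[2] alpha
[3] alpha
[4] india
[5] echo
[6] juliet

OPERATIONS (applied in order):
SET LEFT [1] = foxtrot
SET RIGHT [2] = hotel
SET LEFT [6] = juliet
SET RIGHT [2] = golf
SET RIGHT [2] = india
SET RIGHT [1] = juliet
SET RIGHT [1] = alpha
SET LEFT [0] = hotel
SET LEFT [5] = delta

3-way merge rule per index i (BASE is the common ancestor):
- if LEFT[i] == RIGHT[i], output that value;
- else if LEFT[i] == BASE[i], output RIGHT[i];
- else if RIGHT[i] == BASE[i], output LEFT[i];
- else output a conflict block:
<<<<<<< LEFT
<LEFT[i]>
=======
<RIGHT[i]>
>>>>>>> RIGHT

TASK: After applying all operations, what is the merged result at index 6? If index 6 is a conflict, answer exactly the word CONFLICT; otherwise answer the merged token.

Final LEFT:  [hotel, foxtrot, alpha, alpha, india, delta, juliet]
Final RIGHT: [delta, alpha, india, alpha, india, echo, juliet]
i=0: L=hotel, R=delta=BASE -> take LEFT -> hotel
i=1: L=foxtrot=BASE, R=alpha -> take RIGHT -> alpha
i=2: L=alpha=BASE, R=india -> take RIGHT -> india
i=3: L=alpha R=alpha -> agree -> alpha
i=4: L=india R=india -> agree -> india
i=5: L=delta, R=echo=BASE -> take LEFT -> delta
i=6: L=juliet R=juliet -> agree -> juliet
Index 6 -> juliet

Answer: juliet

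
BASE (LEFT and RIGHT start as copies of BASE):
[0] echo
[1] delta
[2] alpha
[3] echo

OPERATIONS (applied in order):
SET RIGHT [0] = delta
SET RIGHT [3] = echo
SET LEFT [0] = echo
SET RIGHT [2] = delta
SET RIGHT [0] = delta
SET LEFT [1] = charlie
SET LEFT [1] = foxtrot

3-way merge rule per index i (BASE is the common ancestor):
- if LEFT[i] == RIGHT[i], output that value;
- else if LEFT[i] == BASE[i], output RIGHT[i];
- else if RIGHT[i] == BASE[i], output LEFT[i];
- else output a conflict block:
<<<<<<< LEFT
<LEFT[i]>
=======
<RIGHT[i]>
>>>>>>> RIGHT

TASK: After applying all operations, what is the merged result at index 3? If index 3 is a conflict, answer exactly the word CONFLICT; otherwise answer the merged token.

Final LEFT:  [echo, foxtrot, alpha, echo]
Final RIGHT: [delta, delta, delta, echo]
i=0: L=echo=BASE, R=delta -> take RIGHT -> delta
i=1: L=foxtrot, R=delta=BASE -> take LEFT -> foxtrot
i=2: L=alpha=BASE, R=delta -> take RIGHT -> delta
i=3: L=echo R=echo -> agree -> echo
Index 3 -> echo

Answer: echo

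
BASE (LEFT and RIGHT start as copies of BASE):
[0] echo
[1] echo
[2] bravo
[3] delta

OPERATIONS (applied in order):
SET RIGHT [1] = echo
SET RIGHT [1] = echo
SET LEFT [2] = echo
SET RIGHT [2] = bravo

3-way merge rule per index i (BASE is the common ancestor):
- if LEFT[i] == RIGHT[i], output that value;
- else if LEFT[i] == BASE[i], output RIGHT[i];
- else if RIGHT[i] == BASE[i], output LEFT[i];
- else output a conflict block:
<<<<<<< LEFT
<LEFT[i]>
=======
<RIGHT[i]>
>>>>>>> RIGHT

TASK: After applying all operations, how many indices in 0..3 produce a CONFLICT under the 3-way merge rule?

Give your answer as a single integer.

Answer: 0

Derivation:
Final LEFT:  [echo, echo, echo, delta]
Final RIGHT: [echo, echo, bravo, delta]
i=0: L=echo R=echo -> agree -> echo
i=1: L=echo R=echo -> agree -> echo
i=2: L=echo, R=bravo=BASE -> take LEFT -> echo
i=3: L=delta R=delta -> agree -> delta
Conflict count: 0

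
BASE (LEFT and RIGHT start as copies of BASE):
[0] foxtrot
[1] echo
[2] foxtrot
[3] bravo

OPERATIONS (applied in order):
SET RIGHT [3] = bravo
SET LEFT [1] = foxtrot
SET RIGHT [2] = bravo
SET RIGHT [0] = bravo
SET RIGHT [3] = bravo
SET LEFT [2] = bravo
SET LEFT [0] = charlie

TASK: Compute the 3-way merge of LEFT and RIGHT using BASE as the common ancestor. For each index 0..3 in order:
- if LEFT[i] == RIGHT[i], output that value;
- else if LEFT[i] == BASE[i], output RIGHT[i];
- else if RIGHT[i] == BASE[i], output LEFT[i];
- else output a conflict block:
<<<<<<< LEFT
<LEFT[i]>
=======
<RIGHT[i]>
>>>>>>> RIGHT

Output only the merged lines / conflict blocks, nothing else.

Final LEFT:  [charlie, foxtrot, bravo, bravo]
Final RIGHT: [bravo, echo, bravo, bravo]
i=0: BASE=foxtrot L=charlie R=bravo all differ -> CONFLICT
i=1: L=foxtrot, R=echo=BASE -> take LEFT -> foxtrot
i=2: L=bravo R=bravo -> agree -> bravo
i=3: L=bravo R=bravo -> agree -> bravo

Answer: <<<<<<< LEFT
charlie
=======
bravo
>>>>>>> RIGHT
foxtrot
bravo
bravo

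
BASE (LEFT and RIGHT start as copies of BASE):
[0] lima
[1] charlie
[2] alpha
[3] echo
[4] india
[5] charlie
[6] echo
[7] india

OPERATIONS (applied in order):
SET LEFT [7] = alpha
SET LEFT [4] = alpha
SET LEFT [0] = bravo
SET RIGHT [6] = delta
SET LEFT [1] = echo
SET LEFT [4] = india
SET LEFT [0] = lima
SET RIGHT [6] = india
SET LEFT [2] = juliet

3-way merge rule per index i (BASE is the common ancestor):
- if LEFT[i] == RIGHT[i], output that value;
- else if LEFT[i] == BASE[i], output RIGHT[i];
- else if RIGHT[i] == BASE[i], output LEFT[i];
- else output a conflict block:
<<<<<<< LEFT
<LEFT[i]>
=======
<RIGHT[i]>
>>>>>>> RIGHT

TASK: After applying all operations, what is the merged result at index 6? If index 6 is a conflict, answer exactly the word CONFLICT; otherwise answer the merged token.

Final LEFT:  [lima, echo, juliet, echo, india, charlie, echo, alpha]
Final RIGHT: [lima, charlie, alpha, echo, india, charlie, india, india]
i=0: L=lima R=lima -> agree -> lima
i=1: L=echo, R=charlie=BASE -> take LEFT -> echo
i=2: L=juliet, R=alpha=BASE -> take LEFT -> juliet
i=3: L=echo R=echo -> agree -> echo
i=4: L=india R=india -> agree -> india
i=5: L=charlie R=charlie -> agree -> charlie
i=6: L=echo=BASE, R=india -> take RIGHT -> india
i=7: L=alpha, R=india=BASE -> take LEFT -> alpha
Index 6 -> india

Answer: india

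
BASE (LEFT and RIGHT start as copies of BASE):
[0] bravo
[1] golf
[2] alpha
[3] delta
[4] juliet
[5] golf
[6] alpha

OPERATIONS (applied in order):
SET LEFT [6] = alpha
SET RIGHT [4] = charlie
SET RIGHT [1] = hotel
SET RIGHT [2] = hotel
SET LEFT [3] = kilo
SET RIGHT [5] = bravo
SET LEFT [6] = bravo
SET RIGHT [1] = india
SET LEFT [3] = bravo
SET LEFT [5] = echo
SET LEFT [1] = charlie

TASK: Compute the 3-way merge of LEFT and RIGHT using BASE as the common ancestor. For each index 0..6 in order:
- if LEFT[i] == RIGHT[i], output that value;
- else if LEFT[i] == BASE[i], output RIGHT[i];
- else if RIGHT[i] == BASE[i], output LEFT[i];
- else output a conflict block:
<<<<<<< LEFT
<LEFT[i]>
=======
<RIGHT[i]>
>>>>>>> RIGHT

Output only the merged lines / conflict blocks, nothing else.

Answer: bravo
<<<<<<< LEFT
charlie
=======
india
>>>>>>> RIGHT
hotel
bravo
charlie
<<<<<<< LEFT
echo
=======
bravo
>>>>>>> RIGHT
bravo

Derivation:
Final LEFT:  [bravo, charlie, alpha, bravo, juliet, echo, bravo]
Final RIGHT: [bravo, india, hotel, delta, charlie, bravo, alpha]
i=0: L=bravo R=bravo -> agree -> bravo
i=1: BASE=golf L=charlie R=india all differ -> CONFLICT
i=2: L=alpha=BASE, R=hotel -> take RIGHT -> hotel
i=3: L=bravo, R=delta=BASE -> take LEFT -> bravo
i=4: L=juliet=BASE, R=charlie -> take RIGHT -> charlie
i=5: BASE=golf L=echo R=bravo all differ -> CONFLICT
i=6: L=bravo, R=alpha=BASE -> take LEFT -> bravo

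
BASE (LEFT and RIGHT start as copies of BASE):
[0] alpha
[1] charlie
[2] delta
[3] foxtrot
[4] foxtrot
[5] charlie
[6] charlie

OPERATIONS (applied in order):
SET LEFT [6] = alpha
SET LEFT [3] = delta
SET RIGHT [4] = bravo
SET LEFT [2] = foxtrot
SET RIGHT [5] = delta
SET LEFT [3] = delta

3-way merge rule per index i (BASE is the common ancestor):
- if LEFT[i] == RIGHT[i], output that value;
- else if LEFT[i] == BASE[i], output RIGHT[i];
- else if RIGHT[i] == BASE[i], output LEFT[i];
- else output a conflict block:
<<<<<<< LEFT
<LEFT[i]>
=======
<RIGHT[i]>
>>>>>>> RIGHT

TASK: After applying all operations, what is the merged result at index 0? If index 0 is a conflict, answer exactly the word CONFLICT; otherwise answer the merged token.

Final LEFT:  [alpha, charlie, foxtrot, delta, foxtrot, charlie, alpha]
Final RIGHT: [alpha, charlie, delta, foxtrot, bravo, delta, charlie]
i=0: L=alpha R=alpha -> agree -> alpha
i=1: L=charlie R=charlie -> agree -> charlie
i=2: L=foxtrot, R=delta=BASE -> take LEFT -> foxtrot
i=3: L=delta, R=foxtrot=BASE -> take LEFT -> delta
i=4: L=foxtrot=BASE, R=bravo -> take RIGHT -> bravo
i=5: L=charlie=BASE, R=delta -> take RIGHT -> delta
i=6: L=alpha, R=charlie=BASE -> take LEFT -> alpha
Index 0 -> alpha

Answer: alpha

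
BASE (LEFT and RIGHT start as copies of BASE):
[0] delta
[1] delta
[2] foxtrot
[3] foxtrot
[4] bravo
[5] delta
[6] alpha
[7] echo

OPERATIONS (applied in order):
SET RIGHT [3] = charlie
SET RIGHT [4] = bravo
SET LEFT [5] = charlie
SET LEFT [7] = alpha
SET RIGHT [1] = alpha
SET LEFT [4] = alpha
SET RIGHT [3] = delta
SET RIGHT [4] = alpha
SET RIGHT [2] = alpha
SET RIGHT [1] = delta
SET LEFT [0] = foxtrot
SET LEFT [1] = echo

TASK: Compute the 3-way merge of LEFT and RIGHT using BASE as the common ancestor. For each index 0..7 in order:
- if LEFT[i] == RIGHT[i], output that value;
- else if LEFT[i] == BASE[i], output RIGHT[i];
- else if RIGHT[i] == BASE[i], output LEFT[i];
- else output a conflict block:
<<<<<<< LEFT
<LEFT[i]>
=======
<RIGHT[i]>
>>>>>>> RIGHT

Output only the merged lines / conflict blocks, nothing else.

Final LEFT:  [foxtrot, echo, foxtrot, foxtrot, alpha, charlie, alpha, alpha]
Final RIGHT: [delta, delta, alpha, delta, alpha, delta, alpha, echo]
i=0: L=foxtrot, R=delta=BASE -> take LEFT -> foxtrot
i=1: L=echo, R=delta=BASE -> take LEFT -> echo
i=2: L=foxtrot=BASE, R=alpha -> take RIGHT -> alpha
i=3: L=foxtrot=BASE, R=delta -> take RIGHT -> delta
i=4: L=alpha R=alpha -> agree -> alpha
i=5: L=charlie, R=delta=BASE -> take LEFT -> charlie
i=6: L=alpha R=alpha -> agree -> alpha
i=7: L=alpha, R=echo=BASE -> take LEFT -> alpha

Answer: foxtrot
echo
alpha
delta
alpha
charlie
alpha
alpha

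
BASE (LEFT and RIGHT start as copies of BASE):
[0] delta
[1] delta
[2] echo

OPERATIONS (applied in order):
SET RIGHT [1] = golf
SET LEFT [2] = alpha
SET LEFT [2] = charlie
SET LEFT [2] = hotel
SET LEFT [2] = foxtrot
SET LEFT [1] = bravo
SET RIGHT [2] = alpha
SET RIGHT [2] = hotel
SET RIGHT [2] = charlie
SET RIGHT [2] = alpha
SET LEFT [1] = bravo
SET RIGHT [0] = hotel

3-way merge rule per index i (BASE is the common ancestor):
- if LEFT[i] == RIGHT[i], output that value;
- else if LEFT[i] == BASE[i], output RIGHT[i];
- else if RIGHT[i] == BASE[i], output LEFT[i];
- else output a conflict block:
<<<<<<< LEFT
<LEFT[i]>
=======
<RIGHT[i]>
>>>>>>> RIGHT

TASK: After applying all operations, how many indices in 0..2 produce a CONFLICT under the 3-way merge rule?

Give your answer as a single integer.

Answer: 2

Derivation:
Final LEFT:  [delta, bravo, foxtrot]
Final RIGHT: [hotel, golf, alpha]
i=0: L=delta=BASE, R=hotel -> take RIGHT -> hotel
i=1: BASE=delta L=bravo R=golf all differ -> CONFLICT
i=2: BASE=echo L=foxtrot R=alpha all differ -> CONFLICT
Conflict count: 2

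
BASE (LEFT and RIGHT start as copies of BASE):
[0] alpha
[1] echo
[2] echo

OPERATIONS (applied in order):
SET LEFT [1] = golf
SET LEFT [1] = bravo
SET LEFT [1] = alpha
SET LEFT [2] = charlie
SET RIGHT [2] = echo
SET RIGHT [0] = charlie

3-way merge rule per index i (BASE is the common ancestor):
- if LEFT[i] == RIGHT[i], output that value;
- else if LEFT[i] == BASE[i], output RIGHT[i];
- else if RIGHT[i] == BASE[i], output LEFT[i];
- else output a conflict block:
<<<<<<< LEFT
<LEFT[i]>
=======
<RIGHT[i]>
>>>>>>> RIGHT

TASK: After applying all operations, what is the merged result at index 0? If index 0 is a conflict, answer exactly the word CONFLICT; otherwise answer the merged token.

Answer: charlie

Derivation:
Final LEFT:  [alpha, alpha, charlie]
Final RIGHT: [charlie, echo, echo]
i=0: L=alpha=BASE, R=charlie -> take RIGHT -> charlie
i=1: L=alpha, R=echo=BASE -> take LEFT -> alpha
i=2: L=charlie, R=echo=BASE -> take LEFT -> charlie
Index 0 -> charlie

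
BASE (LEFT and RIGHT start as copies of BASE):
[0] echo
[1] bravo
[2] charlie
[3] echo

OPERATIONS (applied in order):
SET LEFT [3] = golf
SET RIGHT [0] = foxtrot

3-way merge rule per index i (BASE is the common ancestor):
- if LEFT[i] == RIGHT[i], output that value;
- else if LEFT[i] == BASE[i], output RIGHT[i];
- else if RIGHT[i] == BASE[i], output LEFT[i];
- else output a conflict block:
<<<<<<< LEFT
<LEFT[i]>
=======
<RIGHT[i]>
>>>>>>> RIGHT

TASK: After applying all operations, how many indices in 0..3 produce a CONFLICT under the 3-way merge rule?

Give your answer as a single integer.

Answer: 0

Derivation:
Final LEFT:  [echo, bravo, charlie, golf]
Final RIGHT: [foxtrot, bravo, charlie, echo]
i=0: L=echo=BASE, R=foxtrot -> take RIGHT -> foxtrot
i=1: L=bravo R=bravo -> agree -> bravo
i=2: L=charlie R=charlie -> agree -> charlie
i=3: L=golf, R=echo=BASE -> take LEFT -> golf
Conflict count: 0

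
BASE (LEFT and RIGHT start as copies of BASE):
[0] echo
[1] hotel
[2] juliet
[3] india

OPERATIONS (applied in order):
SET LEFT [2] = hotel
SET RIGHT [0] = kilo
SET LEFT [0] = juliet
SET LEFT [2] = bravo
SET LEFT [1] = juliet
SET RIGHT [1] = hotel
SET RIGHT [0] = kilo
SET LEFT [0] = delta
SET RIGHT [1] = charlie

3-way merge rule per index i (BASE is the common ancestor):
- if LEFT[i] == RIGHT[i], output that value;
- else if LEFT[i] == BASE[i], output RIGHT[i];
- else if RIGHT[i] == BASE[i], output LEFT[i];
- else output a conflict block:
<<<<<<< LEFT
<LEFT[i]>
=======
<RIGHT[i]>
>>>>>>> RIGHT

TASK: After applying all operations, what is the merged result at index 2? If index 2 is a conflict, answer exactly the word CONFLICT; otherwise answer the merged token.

Final LEFT:  [delta, juliet, bravo, india]
Final RIGHT: [kilo, charlie, juliet, india]
i=0: BASE=echo L=delta R=kilo all differ -> CONFLICT
i=1: BASE=hotel L=juliet R=charlie all differ -> CONFLICT
i=2: L=bravo, R=juliet=BASE -> take LEFT -> bravo
i=3: L=india R=india -> agree -> india
Index 2 -> bravo

Answer: bravo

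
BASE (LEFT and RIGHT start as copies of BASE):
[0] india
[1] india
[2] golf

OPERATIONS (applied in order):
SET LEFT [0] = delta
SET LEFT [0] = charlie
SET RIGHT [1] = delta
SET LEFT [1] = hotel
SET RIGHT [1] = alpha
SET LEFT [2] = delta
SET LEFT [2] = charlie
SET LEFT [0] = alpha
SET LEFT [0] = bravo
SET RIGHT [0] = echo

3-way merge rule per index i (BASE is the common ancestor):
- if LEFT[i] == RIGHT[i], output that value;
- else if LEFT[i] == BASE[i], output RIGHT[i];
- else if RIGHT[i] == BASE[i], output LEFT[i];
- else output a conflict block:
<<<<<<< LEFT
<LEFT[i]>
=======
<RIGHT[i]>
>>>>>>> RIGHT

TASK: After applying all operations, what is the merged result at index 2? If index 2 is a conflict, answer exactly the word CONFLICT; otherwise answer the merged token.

Final LEFT:  [bravo, hotel, charlie]
Final RIGHT: [echo, alpha, golf]
i=0: BASE=india L=bravo R=echo all differ -> CONFLICT
i=1: BASE=india L=hotel R=alpha all differ -> CONFLICT
i=2: L=charlie, R=golf=BASE -> take LEFT -> charlie
Index 2 -> charlie

Answer: charlie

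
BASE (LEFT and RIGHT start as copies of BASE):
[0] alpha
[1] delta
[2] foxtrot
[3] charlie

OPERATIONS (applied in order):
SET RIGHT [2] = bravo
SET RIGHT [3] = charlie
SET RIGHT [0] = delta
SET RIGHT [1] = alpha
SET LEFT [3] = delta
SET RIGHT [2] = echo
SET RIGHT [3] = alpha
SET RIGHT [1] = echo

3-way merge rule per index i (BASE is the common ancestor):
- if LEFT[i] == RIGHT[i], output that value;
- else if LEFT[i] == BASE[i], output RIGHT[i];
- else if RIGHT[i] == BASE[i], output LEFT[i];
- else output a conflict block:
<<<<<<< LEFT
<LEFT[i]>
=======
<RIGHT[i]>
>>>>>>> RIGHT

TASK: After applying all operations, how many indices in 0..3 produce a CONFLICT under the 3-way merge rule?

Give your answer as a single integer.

Final LEFT:  [alpha, delta, foxtrot, delta]
Final RIGHT: [delta, echo, echo, alpha]
i=0: L=alpha=BASE, R=delta -> take RIGHT -> delta
i=1: L=delta=BASE, R=echo -> take RIGHT -> echo
i=2: L=foxtrot=BASE, R=echo -> take RIGHT -> echo
i=3: BASE=charlie L=delta R=alpha all differ -> CONFLICT
Conflict count: 1

Answer: 1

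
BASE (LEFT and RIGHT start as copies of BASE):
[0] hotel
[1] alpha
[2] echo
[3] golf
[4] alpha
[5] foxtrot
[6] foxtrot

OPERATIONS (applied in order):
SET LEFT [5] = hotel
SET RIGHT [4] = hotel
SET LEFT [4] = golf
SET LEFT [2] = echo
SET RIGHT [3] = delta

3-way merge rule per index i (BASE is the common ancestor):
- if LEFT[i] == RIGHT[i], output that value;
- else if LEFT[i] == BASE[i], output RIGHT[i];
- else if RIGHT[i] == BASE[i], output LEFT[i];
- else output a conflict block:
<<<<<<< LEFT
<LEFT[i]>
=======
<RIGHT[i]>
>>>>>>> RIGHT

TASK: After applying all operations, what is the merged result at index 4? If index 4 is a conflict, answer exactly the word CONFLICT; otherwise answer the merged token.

Final LEFT:  [hotel, alpha, echo, golf, golf, hotel, foxtrot]
Final RIGHT: [hotel, alpha, echo, delta, hotel, foxtrot, foxtrot]
i=0: L=hotel R=hotel -> agree -> hotel
i=1: L=alpha R=alpha -> agree -> alpha
i=2: L=echo R=echo -> agree -> echo
i=3: L=golf=BASE, R=delta -> take RIGHT -> delta
i=4: BASE=alpha L=golf R=hotel all differ -> CONFLICT
i=5: L=hotel, R=foxtrot=BASE -> take LEFT -> hotel
i=6: L=foxtrot R=foxtrot -> agree -> foxtrot
Index 4 -> CONFLICT

Answer: CONFLICT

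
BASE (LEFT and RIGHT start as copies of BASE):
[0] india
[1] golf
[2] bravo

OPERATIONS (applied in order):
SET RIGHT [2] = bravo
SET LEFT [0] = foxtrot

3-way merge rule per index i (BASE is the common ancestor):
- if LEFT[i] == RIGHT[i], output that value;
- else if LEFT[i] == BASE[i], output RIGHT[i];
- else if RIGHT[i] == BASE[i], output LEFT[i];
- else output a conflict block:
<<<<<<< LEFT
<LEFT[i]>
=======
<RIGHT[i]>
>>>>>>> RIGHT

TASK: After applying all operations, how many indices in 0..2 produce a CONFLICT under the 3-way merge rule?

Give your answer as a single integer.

Answer: 0

Derivation:
Final LEFT:  [foxtrot, golf, bravo]
Final RIGHT: [india, golf, bravo]
i=0: L=foxtrot, R=india=BASE -> take LEFT -> foxtrot
i=1: L=golf R=golf -> agree -> golf
i=2: L=bravo R=bravo -> agree -> bravo
Conflict count: 0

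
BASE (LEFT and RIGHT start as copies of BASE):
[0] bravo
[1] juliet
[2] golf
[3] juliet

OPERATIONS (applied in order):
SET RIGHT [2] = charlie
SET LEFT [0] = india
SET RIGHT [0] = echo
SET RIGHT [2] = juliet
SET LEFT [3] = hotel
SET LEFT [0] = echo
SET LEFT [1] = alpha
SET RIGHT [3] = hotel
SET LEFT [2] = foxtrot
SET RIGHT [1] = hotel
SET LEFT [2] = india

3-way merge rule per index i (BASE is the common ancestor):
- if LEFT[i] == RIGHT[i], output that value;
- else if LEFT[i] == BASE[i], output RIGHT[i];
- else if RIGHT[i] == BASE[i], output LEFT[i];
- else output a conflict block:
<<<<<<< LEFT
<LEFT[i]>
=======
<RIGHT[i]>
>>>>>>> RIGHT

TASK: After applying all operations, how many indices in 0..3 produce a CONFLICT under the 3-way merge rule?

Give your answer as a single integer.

Final LEFT:  [echo, alpha, india, hotel]
Final RIGHT: [echo, hotel, juliet, hotel]
i=0: L=echo R=echo -> agree -> echo
i=1: BASE=juliet L=alpha R=hotel all differ -> CONFLICT
i=2: BASE=golf L=india R=juliet all differ -> CONFLICT
i=3: L=hotel R=hotel -> agree -> hotel
Conflict count: 2

Answer: 2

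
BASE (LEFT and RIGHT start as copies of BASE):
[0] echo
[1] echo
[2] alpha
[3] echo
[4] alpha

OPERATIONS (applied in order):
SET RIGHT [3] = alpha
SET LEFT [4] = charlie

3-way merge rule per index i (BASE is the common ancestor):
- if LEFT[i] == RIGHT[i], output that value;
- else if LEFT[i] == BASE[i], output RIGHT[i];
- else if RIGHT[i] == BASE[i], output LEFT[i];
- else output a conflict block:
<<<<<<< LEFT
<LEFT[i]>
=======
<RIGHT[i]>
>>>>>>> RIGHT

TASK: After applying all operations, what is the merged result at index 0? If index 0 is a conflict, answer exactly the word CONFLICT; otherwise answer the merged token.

Final LEFT:  [echo, echo, alpha, echo, charlie]
Final RIGHT: [echo, echo, alpha, alpha, alpha]
i=0: L=echo R=echo -> agree -> echo
i=1: L=echo R=echo -> agree -> echo
i=2: L=alpha R=alpha -> agree -> alpha
i=3: L=echo=BASE, R=alpha -> take RIGHT -> alpha
i=4: L=charlie, R=alpha=BASE -> take LEFT -> charlie
Index 0 -> echo

Answer: echo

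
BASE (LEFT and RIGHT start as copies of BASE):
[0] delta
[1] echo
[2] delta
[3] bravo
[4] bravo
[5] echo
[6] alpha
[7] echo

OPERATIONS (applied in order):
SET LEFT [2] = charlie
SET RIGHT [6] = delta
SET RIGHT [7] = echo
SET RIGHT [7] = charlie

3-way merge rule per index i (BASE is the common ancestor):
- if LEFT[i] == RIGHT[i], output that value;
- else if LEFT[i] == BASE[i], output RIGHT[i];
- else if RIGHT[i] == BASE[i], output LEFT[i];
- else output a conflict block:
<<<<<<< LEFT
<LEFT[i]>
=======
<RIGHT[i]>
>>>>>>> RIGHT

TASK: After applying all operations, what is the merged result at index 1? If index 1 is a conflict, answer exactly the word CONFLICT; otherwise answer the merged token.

Answer: echo

Derivation:
Final LEFT:  [delta, echo, charlie, bravo, bravo, echo, alpha, echo]
Final RIGHT: [delta, echo, delta, bravo, bravo, echo, delta, charlie]
i=0: L=delta R=delta -> agree -> delta
i=1: L=echo R=echo -> agree -> echo
i=2: L=charlie, R=delta=BASE -> take LEFT -> charlie
i=3: L=bravo R=bravo -> agree -> bravo
i=4: L=bravo R=bravo -> agree -> bravo
i=5: L=echo R=echo -> agree -> echo
i=6: L=alpha=BASE, R=delta -> take RIGHT -> delta
i=7: L=echo=BASE, R=charlie -> take RIGHT -> charlie
Index 1 -> echo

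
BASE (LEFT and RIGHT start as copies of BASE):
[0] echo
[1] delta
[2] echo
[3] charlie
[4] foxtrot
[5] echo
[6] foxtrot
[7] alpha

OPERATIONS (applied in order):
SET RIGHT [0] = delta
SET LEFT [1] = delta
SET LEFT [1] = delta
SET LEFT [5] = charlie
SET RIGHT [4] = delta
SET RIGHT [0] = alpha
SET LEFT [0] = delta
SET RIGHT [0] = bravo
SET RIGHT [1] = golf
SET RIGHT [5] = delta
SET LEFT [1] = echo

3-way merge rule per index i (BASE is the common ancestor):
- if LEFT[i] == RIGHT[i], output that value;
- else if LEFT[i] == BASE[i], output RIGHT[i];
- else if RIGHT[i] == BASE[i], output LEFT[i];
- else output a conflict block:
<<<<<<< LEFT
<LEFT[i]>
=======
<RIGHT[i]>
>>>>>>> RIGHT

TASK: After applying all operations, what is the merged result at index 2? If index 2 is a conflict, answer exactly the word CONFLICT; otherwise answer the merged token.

Answer: echo

Derivation:
Final LEFT:  [delta, echo, echo, charlie, foxtrot, charlie, foxtrot, alpha]
Final RIGHT: [bravo, golf, echo, charlie, delta, delta, foxtrot, alpha]
i=0: BASE=echo L=delta R=bravo all differ -> CONFLICT
i=1: BASE=delta L=echo R=golf all differ -> CONFLICT
i=2: L=echo R=echo -> agree -> echo
i=3: L=charlie R=charlie -> agree -> charlie
i=4: L=foxtrot=BASE, R=delta -> take RIGHT -> delta
i=5: BASE=echo L=charlie R=delta all differ -> CONFLICT
i=6: L=foxtrot R=foxtrot -> agree -> foxtrot
i=7: L=alpha R=alpha -> agree -> alpha
Index 2 -> echo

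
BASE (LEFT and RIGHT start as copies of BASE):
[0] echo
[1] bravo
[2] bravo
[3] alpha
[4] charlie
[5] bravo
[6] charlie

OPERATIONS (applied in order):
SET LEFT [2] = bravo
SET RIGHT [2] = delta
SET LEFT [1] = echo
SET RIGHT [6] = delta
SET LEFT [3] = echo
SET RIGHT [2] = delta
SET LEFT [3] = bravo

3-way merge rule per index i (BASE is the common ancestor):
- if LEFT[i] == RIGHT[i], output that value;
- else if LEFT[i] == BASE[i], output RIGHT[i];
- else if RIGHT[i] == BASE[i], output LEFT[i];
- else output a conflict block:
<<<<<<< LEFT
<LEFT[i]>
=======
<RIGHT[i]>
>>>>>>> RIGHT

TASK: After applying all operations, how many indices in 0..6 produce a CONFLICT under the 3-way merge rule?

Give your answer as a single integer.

Final LEFT:  [echo, echo, bravo, bravo, charlie, bravo, charlie]
Final RIGHT: [echo, bravo, delta, alpha, charlie, bravo, delta]
i=0: L=echo R=echo -> agree -> echo
i=1: L=echo, R=bravo=BASE -> take LEFT -> echo
i=2: L=bravo=BASE, R=delta -> take RIGHT -> delta
i=3: L=bravo, R=alpha=BASE -> take LEFT -> bravo
i=4: L=charlie R=charlie -> agree -> charlie
i=5: L=bravo R=bravo -> agree -> bravo
i=6: L=charlie=BASE, R=delta -> take RIGHT -> delta
Conflict count: 0

Answer: 0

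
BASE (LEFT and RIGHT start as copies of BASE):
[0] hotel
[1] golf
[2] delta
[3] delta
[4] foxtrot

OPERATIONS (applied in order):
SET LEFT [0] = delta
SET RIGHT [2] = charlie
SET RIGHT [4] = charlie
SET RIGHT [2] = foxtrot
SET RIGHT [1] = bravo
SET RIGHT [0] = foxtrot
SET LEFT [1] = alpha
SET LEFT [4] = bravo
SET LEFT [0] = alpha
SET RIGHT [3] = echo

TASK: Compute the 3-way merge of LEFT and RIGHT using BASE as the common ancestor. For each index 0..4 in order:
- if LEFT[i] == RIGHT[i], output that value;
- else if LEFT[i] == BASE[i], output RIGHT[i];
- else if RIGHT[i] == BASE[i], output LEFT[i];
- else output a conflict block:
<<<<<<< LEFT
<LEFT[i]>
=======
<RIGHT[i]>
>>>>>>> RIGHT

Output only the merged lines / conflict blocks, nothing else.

Final LEFT:  [alpha, alpha, delta, delta, bravo]
Final RIGHT: [foxtrot, bravo, foxtrot, echo, charlie]
i=0: BASE=hotel L=alpha R=foxtrot all differ -> CONFLICT
i=1: BASE=golf L=alpha R=bravo all differ -> CONFLICT
i=2: L=delta=BASE, R=foxtrot -> take RIGHT -> foxtrot
i=3: L=delta=BASE, R=echo -> take RIGHT -> echo
i=4: BASE=foxtrot L=bravo R=charlie all differ -> CONFLICT

Answer: <<<<<<< LEFT
alpha
=======
foxtrot
>>>>>>> RIGHT
<<<<<<< LEFT
alpha
=======
bravo
>>>>>>> RIGHT
foxtrot
echo
<<<<<<< LEFT
bravo
=======
charlie
>>>>>>> RIGHT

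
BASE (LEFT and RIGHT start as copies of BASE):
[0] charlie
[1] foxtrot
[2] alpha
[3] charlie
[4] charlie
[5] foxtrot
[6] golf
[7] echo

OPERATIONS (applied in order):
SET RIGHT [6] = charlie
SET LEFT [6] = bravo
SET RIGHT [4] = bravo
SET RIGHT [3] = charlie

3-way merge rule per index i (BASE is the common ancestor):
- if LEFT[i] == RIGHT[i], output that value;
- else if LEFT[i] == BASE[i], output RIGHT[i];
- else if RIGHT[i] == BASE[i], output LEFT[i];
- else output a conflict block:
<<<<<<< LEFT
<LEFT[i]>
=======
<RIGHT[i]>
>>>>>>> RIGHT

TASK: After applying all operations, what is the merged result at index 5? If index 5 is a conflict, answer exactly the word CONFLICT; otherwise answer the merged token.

Final LEFT:  [charlie, foxtrot, alpha, charlie, charlie, foxtrot, bravo, echo]
Final RIGHT: [charlie, foxtrot, alpha, charlie, bravo, foxtrot, charlie, echo]
i=0: L=charlie R=charlie -> agree -> charlie
i=1: L=foxtrot R=foxtrot -> agree -> foxtrot
i=2: L=alpha R=alpha -> agree -> alpha
i=3: L=charlie R=charlie -> agree -> charlie
i=4: L=charlie=BASE, R=bravo -> take RIGHT -> bravo
i=5: L=foxtrot R=foxtrot -> agree -> foxtrot
i=6: BASE=golf L=bravo R=charlie all differ -> CONFLICT
i=7: L=echo R=echo -> agree -> echo
Index 5 -> foxtrot

Answer: foxtrot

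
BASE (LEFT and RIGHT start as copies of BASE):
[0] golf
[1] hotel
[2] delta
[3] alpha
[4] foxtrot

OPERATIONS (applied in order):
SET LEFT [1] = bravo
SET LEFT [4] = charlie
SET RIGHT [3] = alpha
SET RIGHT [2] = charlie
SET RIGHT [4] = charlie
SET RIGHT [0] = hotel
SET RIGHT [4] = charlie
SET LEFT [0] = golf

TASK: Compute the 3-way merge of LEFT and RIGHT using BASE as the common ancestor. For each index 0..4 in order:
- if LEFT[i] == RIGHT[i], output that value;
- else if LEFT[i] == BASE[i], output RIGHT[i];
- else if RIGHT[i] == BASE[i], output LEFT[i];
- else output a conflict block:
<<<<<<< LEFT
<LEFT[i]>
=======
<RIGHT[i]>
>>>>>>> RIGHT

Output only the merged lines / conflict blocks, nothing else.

Answer: hotel
bravo
charlie
alpha
charlie

Derivation:
Final LEFT:  [golf, bravo, delta, alpha, charlie]
Final RIGHT: [hotel, hotel, charlie, alpha, charlie]
i=0: L=golf=BASE, R=hotel -> take RIGHT -> hotel
i=1: L=bravo, R=hotel=BASE -> take LEFT -> bravo
i=2: L=delta=BASE, R=charlie -> take RIGHT -> charlie
i=3: L=alpha R=alpha -> agree -> alpha
i=4: L=charlie R=charlie -> agree -> charlie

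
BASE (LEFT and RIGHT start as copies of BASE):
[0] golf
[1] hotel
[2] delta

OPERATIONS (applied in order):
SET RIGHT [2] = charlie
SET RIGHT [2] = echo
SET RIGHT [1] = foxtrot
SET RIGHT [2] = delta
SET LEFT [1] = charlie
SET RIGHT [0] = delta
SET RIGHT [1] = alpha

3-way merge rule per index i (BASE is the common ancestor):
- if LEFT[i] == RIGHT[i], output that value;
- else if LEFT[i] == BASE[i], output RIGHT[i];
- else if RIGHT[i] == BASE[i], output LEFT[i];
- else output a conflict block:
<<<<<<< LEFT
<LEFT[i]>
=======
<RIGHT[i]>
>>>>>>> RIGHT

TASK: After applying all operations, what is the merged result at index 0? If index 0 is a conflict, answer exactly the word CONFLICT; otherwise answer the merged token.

Final LEFT:  [golf, charlie, delta]
Final RIGHT: [delta, alpha, delta]
i=0: L=golf=BASE, R=delta -> take RIGHT -> delta
i=1: BASE=hotel L=charlie R=alpha all differ -> CONFLICT
i=2: L=delta R=delta -> agree -> delta
Index 0 -> delta

Answer: delta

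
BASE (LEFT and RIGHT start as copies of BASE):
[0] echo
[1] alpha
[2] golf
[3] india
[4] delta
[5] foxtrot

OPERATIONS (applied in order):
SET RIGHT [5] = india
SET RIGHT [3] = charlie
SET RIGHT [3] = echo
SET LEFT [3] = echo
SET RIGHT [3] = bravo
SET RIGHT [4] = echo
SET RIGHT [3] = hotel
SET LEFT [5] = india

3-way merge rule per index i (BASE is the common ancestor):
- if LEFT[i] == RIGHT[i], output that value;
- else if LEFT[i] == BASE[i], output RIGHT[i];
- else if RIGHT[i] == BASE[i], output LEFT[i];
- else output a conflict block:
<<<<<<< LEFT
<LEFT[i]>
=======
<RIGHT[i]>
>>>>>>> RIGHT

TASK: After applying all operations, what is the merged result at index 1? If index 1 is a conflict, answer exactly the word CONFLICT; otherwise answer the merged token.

Final LEFT:  [echo, alpha, golf, echo, delta, india]
Final RIGHT: [echo, alpha, golf, hotel, echo, india]
i=0: L=echo R=echo -> agree -> echo
i=1: L=alpha R=alpha -> agree -> alpha
i=2: L=golf R=golf -> agree -> golf
i=3: BASE=india L=echo R=hotel all differ -> CONFLICT
i=4: L=delta=BASE, R=echo -> take RIGHT -> echo
i=5: L=india R=india -> agree -> india
Index 1 -> alpha

Answer: alpha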